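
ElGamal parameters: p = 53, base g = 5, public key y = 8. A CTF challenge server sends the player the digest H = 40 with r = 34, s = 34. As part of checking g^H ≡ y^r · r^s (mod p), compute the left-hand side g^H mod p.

5^40 mod 53 = 44

44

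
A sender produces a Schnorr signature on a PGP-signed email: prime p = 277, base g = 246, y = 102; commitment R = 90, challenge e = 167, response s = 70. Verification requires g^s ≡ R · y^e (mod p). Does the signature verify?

g^s mod p:
Squares mod 277: 246^1≡246, 246^2≡130, 246^4≡3, 246^8≡9, 246^16≡81, 246^32≡190, 246^64≡90
70 = 64 + 4 + 2, so 246^70 ≡ 90·3·130 ≡ 198 (mod 277)
R · y^e mod p:
Squares mod 277: 102^1≡102, 102^2≡155, 102^4≡203, 102^8≡213, 102^16≡218, 102^32≡157, 102^64≡273, 102^128≡16
167 = 128 + 32 + 4 + 2 + 1, so 102^167 ≡ 16·157·203·155·102 ≡ 113 (mod 277)
90·113 = 10170 ≡ 198 (mod 277)
198 ≡ 198 (mod 277); signature holds.

verifies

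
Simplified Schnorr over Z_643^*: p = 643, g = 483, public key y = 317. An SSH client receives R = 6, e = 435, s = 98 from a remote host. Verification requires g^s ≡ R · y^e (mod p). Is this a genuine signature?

g^s mod p:
483^2 = 233289 ≡ 523
483^4 ≡ 523^2 = 273529 ≡ 254
483^8 ≡ 254^2 = 64516 ≡ 216
483^16 ≡ 216^2 = 46656 ≡ 360
483^32 ≡ 360^2 = 129600 ≡ 357
483^64 ≡ 357^2 = 127449 ≡ 135
98 = 64 + 32 + 2, so 483^98 ≡ 135·357·523 ≡ 385 (mod 643)
R · y^e mod p:
317^2 = 100489 ≡ 181
317^4 ≡ 181^2 = 32761 ≡ 611
317^8 ≡ 611^2 = 373321 ≡ 381
317^16 ≡ 381^2 = 145161 ≡ 486
317^32 ≡ 486^2 = 236196 ≡ 215
317^64 ≡ 215^2 = 46225 ≡ 572
317^128 ≡ 572^2 = 327184 ≡ 540
317^256 ≡ 540^2 = 291600 ≡ 321
435 = 256 + 128 + 32 + 16 + 2 + 1, so 317^435 ≡ 321·540·215·486·181·317 ≡ 344 (mod 643)
6·344 = 2064 ≡ 135 (mod 643)
385 ≠ 135; the check fails.

forged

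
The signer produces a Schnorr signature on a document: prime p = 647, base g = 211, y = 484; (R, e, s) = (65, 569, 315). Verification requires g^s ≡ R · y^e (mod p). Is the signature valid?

valid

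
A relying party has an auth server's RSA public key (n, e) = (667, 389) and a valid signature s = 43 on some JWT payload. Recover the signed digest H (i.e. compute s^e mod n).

195

s^389 mod 667 = 195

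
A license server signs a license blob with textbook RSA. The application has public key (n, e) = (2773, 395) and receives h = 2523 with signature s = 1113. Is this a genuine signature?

forged

s^2 ≡ 1113^2 = 1238769 ≡ 2011
s^4 ≡ 2011^2 = 4044121 ≡ 1087
s^8 ≡ 1087^2 = 1181569 ≡ 271
s^16 ≡ 271^2 = 73441 ≡ 1343
s^32 ≡ 1343^2 = 1803649 ≡ 1199
s^64 ≡ 1199^2 = 1437601 ≡ 1187
s^128 ≡ 1187^2 = 1408969 ≡ 285
s^256 ≡ 285^2 = 81225 ≡ 808
395 = 256 + 128 + 8 + 2 + 1, so s^395 ≡ 808·285·271·2011·1113 ≡ 1228 (mod 2773)
The recovered value 1228 does not match the digest 2523.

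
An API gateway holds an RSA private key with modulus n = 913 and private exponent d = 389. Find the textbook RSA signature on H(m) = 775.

900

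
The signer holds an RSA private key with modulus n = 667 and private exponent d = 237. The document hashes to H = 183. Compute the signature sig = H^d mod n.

H^2 ≡ 183^2 = 33489 ≡ 139
H^4 ≡ 139^2 = 19321 ≡ 645
H^8 ≡ 645^2 = 416025 ≡ 484
H^16 ≡ 484^2 = 234256 ≡ 139
H^32 ≡ 139^2 = 19321 ≡ 645
H^64 ≡ 645^2 = 416025 ≡ 484
H^128 ≡ 484^2 = 234256 ≡ 139
237 = 128 + 64 + 32 + 8 + 4 + 1, so H^237 ≡ 139·484·645·484·645·183 ≡ 390 (mod 667)

390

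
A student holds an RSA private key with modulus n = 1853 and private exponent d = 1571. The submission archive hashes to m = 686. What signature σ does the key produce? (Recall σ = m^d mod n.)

1763

m^2 ≡ 686^2 = 470596 ≡ 1787
m^4 ≡ 1787^2 = 3193369 ≡ 650
m^8 ≡ 650^2 = 422500 ≡ 16
m^16 ≡ 16^2 = 256
m^32 ≡ 256^2 = 65536 ≡ 681
m^64 ≡ 681^2 = 463761 ≡ 511
m^128 ≡ 511^2 = 261121 ≡ 1701
m^256 ≡ 1701^2 = 2893401 ≡ 868
m^512 ≡ 868^2 = 753424 ≡ 1106
m^1024 ≡ 1106^2 = 1223236 ≡ 256
1571 = 1024 + 512 + 32 + 2 + 1, so m^1571 ≡ 256·1106·681·1787·686 ≡ 1763 (mod 1853)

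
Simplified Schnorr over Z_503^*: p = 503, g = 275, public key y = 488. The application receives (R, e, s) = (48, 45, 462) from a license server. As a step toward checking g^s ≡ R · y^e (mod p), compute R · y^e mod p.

169

Squares mod 503: 488^1≡488, 488^2≡225, 488^4≡325, 488^8≡498, 488^16≡25, 488^32≡122
45 = 32 + 8 + 4 + 1, so 488^45 ≡ 122·498·325·488 ≡ 14 (mod 503)
R · y^e ≡ 48·14 = 672 ≡ 169 (mod 503)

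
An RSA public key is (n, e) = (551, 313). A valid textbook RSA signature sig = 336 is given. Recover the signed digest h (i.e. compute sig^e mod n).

sig^2 ≡ 336^2 = 112896 ≡ 492
sig^4 ≡ 492^2 = 242064 ≡ 175
sig^8 ≡ 175^2 = 30625 ≡ 320
sig^16 ≡ 320^2 = 102400 ≡ 465
sig^32 ≡ 465^2 = 216225 ≡ 233
sig^64 ≡ 233^2 = 54289 ≡ 291
sig^128 ≡ 291^2 = 84681 ≡ 378
sig^256 ≡ 378^2 = 142884 ≡ 175
313 = 256 + 32 + 16 + 8 + 1, so sig^313 ≡ 175·233·465·320·336 ≡ 162 (mod 551)

162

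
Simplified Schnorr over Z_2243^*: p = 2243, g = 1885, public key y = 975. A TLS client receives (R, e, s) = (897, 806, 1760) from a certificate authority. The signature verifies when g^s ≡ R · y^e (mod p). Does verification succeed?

g^s mod p:
1885^2 = 3553225 ≡ 313
1885^4 ≡ 313^2 = 97969 ≡ 1520
1885^8 ≡ 1520^2 = 2310400 ≡ 110
1885^16 ≡ 110^2 = 12100 ≡ 885
1885^32 ≡ 885^2 = 783225 ≡ 418
1885^64 ≡ 418^2 = 174724 ≡ 2013
1885^128 ≡ 2013^2 = 4052169 ≡ 1311
1885^256 ≡ 1311^2 = 1718721 ≡ 583
1885^512 ≡ 583^2 = 339889 ≡ 1196
1885^1024 ≡ 1196^2 = 1430416 ≡ 1625
1760 = 1024 + 512 + 128 + 64 + 32, so 1885^1760 ≡ 1625·1196·1311·2013·418 ≡ 1009 (mod 2243)
R · y^e mod p:
975^2 = 950625 ≡ 1836
975^4 ≡ 1836^2 = 3370896 ≡ 1910
975^8 ≡ 1910^2 = 3648100 ≡ 982
975^16 ≡ 982^2 = 964324 ≡ 2077
975^32 ≡ 2077^2 = 4313929 ≡ 640
975^64 ≡ 640^2 = 409600 ≡ 1374
975^128 ≡ 1374^2 = 1887876 ≡ 1513
975^256 ≡ 1513^2 = 2289169 ≡ 1309
975^512 ≡ 1309^2 = 1713481 ≡ 2072
806 = 512 + 256 + 32 + 4 + 2, so 975^806 ≡ 2072·1309·640·1910·1836 ≡ 1684 (mod 2243)
897·1684 = 1510548 ≡ 1009 (mod 2243)
1009 ≡ 1009 (mod 2243); signature holds.

passes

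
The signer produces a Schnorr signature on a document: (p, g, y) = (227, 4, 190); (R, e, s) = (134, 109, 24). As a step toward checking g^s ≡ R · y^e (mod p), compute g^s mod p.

12

4^24 mod 227 = 12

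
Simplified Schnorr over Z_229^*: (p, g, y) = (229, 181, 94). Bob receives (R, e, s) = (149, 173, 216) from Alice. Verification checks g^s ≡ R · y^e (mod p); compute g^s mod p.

181^2 = 32761 ≡ 14
181^4 ≡ 14^2 = 196
181^8 ≡ 196^2 = 38416 ≡ 173
181^16 ≡ 173^2 = 29929 ≡ 159
181^32 ≡ 159^2 = 25281 ≡ 91
181^64 ≡ 91^2 = 8281 ≡ 37
181^128 ≡ 37^2 = 1369 ≡ 224
216 = 128 + 64 + 16 + 8, so 181^216 ≡ 224·37·159·173 ≡ 43 (mod 229)

43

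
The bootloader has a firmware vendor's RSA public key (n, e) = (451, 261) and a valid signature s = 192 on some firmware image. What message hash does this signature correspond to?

Squares mod 451: s^1≡192, s^2≡333, s^4≡394, s^8≡92, s^16≡346, s^32≡201, s^64≡262, s^128≡92, s^256≡346
261 = 256 + 4 + 1, so s^261 ≡ 346·394·192 ≡ 423 (mod 451)

423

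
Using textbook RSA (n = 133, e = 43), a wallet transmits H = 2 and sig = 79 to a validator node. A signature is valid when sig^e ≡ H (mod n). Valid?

sig^2 ≡ 79^2 = 6241 ≡ 123
sig^4 ≡ 123^2 = 15129 ≡ 100
sig^8 ≡ 100^2 = 10000 ≡ 25
sig^16 ≡ 25^2 = 625 ≡ 93
sig^32 ≡ 93^2 = 8649 ≡ 4
43 = 32 + 8 + 2 + 1, so sig^43 ≡ 4·25·123·79 ≡ 2 (mod 133)
sig^43 mod 133 = 2 matches H.

yes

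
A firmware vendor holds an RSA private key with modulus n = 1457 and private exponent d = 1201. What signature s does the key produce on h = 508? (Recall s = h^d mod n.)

h^2 ≡ 508^2 = 258064 ≡ 175
h^4 ≡ 175^2 = 30625 ≡ 28
h^8 ≡ 28^2 = 784
h^16 ≡ 784^2 = 614656 ≡ 1259
h^32 ≡ 1259^2 = 1585081 ≡ 1322
h^64 ≡ 1322^2 = 1747684 ≡ 741
h^128 ≡ 741^2 = 549081 ≡ 1249
h^256 ≡ 1249^2 = 1560001 ≡ 1011
h^512 ≡ 1011^2 = 1022121 ≡ 764
h^1024 ≡ 764^2 = 583696 ≡ 896
1201 = 1024 + 128 + 32 + 16 + 1, so h^1201 ≡ 896·1249·1322·1259·508 ≡ 1252 (mod 1457)

1252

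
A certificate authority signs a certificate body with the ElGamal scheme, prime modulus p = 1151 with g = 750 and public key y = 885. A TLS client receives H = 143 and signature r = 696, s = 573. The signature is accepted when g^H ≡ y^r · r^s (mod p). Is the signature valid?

Left side g^H mod p:
750^2 = 562500 ≡ 812
750^4 ≡ 812^2 = 659344 ≡ 972
750^8 ≡ 972^2 = 944784 ≡ 964
750^16 ≡ 964^2 = 929296 ≡ 439
750^32 ≡ 439^2 = 192721 ≡ 504
750^64 ≡ 504^2 = 254016 ≡ 796
750^128 ≡ 796^2 = 633616 ≡ 566
143 = 128 + 8 + 4 + 2 + 1, so 750^143 ≡ 566·964·972·812·750 ≡ 141 (mod 1151)
Right side y^r · r^s mod p:
885^2 = 783225 ≡ 545
885^4 ≡ 545^2 = 297025 ≡ 67
885^8 ≡ 67^2 = 4489 ≡ 1036
885^16 ≡ 1036^2 = 1073296 ≡ 564
885^32 ≡ 564^2 = 318096 ≡ 420
885^64 ≡ 420^2 = 176400 ≡ 297
885^128 ≡ 297^2 = 88209 ≡ 733
885^256 ≡ 733^2 = 537289 ≡ 923
885^512 ≡ 923^2 = 851929 ≡ 189
696 = 512 + 128 + 32 + 16 + 8, so 885^696 ≡ 189·733·420·564·1036 ≡ 14 (mod 1151)
696^2 = 484416 ≡ 996
696^4 ≡ 996^2 = 992016 ≡ 1005
696^8 ≡ 1005^2 = 1010025 ≡ 598
696^16 ≡ 598^2 = 357604 ≡ 794
696^32 ≡ 794^2 = 630436 ≡ 839
696^64 ≡ 839^2 = 703921 ≡ 660
696^128 ≡ 660^2 = 435600 ≡ 522
696^256 ≡ 522^2 = 272484 ≡ 848
696^512 ≡ 848^2 = 719104 ≡ 880
573 = 512 + 32 + 16 + 8 + 4 + 1, so 696^573 ≡ 880·839·794·598·1005·696 ≡ 750 (mod 1151)
14·750 = 10500 ≡ 141 (mod 1151)
141 ≡ 141 (mod 1151), so the signature is genuine.

valid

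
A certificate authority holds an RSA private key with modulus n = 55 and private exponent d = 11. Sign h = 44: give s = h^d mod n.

44

h^11 mod 55 = 44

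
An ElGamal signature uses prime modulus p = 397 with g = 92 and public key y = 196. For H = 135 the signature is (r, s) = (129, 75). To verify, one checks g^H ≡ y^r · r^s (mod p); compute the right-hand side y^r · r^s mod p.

256

196^2 = 38416 ≡ 304
196^4 ≡ 304^2 = 92416 ≡ 312
196^8 ≡ 312^2 = 97344 ≡ 79
196^16 ≡ 79^2 = 6241 ≡ 286
196^32 ≡ 286^2 = 81796 ≡ 14
196^64 ≡ 14^2 = 196
196^128 ≡ 196^2 = 38416 ≡ 304
129 = 128 + 1, so 196^129 ≡ 304·196 ≡ 34 (mod 397)
129^2 = 16641 ≡ 364
129^4 ≡ 364^2 = 132496 ≡ 295
129^8 ≡ 295^2 = 87025 ≡ 82
129^16 ≡ 82^2 = 6724 ≡ 372
129^32 ≡ 372^2 = 138384 ≡ 228
129^64 ≡ 228^2 = 51984 ≡ 374
75 = 64 + 8 + 2 + 1, so 129^75 ≡ 374·82·364·129 ≡ 171 (mod 397)
y^r · r^s ≡ 34·171 = 5814 ≡ 256 (mod 397)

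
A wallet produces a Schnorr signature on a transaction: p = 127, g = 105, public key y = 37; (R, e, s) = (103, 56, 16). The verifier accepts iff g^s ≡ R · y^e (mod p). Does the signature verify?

verifies

g^s mod p:
Squares mod 127: 105^1≡105, 105^2≡103, 105^4≡68, 105^8≡52, 105^16≡37
105^16 ≡ 37 (mod 127)
R · y^e mod p:
Squares mod 127: 37^1≡37, 37^2≡99, 37^4≡22, 37^8≡103, 37^16≡68, 37^32≡52
56 = 32 + 16 + 8, so 37^56 ≡ 52·68·103 ≡ 99 (mod 127)
103·99 = 10197 ≡ 37 (mod 127)
37 ≡ 37 (mod 127); signature holds.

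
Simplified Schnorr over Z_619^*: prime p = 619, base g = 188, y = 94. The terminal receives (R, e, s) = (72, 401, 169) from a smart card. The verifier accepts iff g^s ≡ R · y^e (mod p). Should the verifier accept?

accept

g^s mod p:
188^2 = 35344 ≡ 61
188^4 ≡ 61^2 = 3721 ≡ 7
188^8 ≡ 7^2 = 49
188^16 ≡ 49^2 = 2401 ≡ 544
188^32 ≡ 544^2 = 295936 ≡ 54
188^64 ≡ 54^2 = 2916 ≡ 440
188^128 ≡ 440^2 = 193600 ≡ 472
169 = 128 + 32 + 8 + 1, so 188^169 ≡ 472·54·49·188 ≡ 90 (mod 619)
R · y^e mod p:
94^2 = 8836 ≡ 170
94^4 ≡ 170^2 = 28900 ≡ 426
94^8 ≡ 426^2 = 181476 ≡ 109
94^16 ≡ 109^2 = 11881 ≡ 120
94^32 ≡ 120^2 = 14400 ≡ 163
94^64 ≡ 163^2 = 26569 ≡ 571
94^128 ≡ 571^2 = 326041 ≡ 447
94^256 ≡ 447^2 = 199809 ≡ 491
401 = 256 + 128 + 16 + 1, so 94^401 ≡ 491·447·120·94 ≡ 156 (mod 619)
72·156 = 11232 ≡ 90 (mod 619)
90 ≡ 90 (mod 619); signature holds.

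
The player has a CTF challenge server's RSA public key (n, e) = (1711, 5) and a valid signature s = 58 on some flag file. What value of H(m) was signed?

58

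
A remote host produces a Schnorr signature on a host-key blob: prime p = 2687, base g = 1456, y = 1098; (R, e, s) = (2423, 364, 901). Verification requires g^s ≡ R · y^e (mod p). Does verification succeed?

fails

g^s mod p:
1456^2 = 2119936 ≡ 2580
1456^4 ≡ 2580^2 = 6656400 ≡ 701
1456^8 ≡ 701^2 = 491401 ≡ 2367
1456^16 ≡ 2367^2 = 5602689 ≡ 294
1456^32 ≡ 294^2 = 86436 ≡ 452
1456^64 ≡ 452^2 = 204304 ≡ 92
1456^128 ≡ 92^2 = 8464 ≡ 403
1456^256 ≡ 403^2 = 162409 ≡ 1189
1456^512 ≡ 1189^2 = 1413721 ≡ 359
901 = 512 + 256 + 128 + 4 + 1, so 1456^901 ≡ 359·1189·403·701·1456 ≡ 882 (mod 2687)
R · y^e mod p:
1098^2 = 1205604 ≡ 1828
1098^4 ≡ 1828^2 = 3341584 ≡ 1643
1098^8 ≡ 1643^2 = 2699449 ≡ 1701
1098^16 ≡ 1701^2 = 2893401 ≡ 2189
1098^32 ≡ 2189^2 = 4791721 ≡ 800
1098^64 ≡ 800^2 = 640000 ≡ 494
1098^128 ≡ 494^2 = 244036 ≡ 2206
1098^256 ≡ 2206^2 = 4866436 ≡ 279
364 = 256 + 64 + 32 + 8 + 4, so 1098^364 ≡ 279·494·800·1701·1643 ≡ 53 (mod 2687)
2423·53 = 128419 ≡ 2130 (mod 2687)
882 ≠ 2130; the check fails.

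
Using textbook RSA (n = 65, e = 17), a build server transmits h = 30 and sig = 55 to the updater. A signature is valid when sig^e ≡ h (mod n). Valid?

sig^17 mod 65 = 35
The recovered value 35 does not match the digest 30.

no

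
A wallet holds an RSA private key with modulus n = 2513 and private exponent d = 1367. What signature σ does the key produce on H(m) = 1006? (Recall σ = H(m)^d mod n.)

2089

(H(m))^2 ≡ 1006^2 = 1012036 ≡ 1810
(H(m))^4 ≡ 1810^2 = 3276100 ≡ 1661
(H(m))^8 ≡ 1661^2 = 2758921 ≡ 2160
(H(m))^16 ≡ 2160^2 = 4665600 ≡ 1472
(H(m))^32 ≡ 1472^2 = 2166784 ≡ 578
(H(m))^64 ≡ 578^2 = 334084 ≡ 2368
(H(m))^128 ≡ 2368^2 = 5607424 ≡ 921
(H(m))^256 ≡ 921^2 = 848241 ≡ 1360
(H(m))^512 ≡ 1360^2 = 1849600 ≡ 32
(H(m))^1024 ≡ 32^2 = 1024
1367 = 1024 + 256 + 64 + 16 + 4 + 2 + 1, so (H(m))^1367 ≡ 1024·1360·2368·1472·1661·1810·1006 ≡ 2089 (mod 2513)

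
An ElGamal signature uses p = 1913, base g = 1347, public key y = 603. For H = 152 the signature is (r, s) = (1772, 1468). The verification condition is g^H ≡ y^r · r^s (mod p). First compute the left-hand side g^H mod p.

1347^2 = 1814409 ≡ 885
1347^4 ≡ 885^2 = 783225 ≡ 808
1347^8 ≡ 808^2 = 652864 ≡ 531
1347^16 ≡ 531^2 = 281961 ≡ 750
1347^32 ≡ 750^2 = 562500 ≡ 78
1347^64 ≡ 78^2 = 6084 ≡ 345
1347^128 ≡ 345^2 = 119025 ≡ 419
152 = 128 + 16 + 8, so 1347^152 ≡ 419·750·531 ≡ 1499 (mod 1913)

1499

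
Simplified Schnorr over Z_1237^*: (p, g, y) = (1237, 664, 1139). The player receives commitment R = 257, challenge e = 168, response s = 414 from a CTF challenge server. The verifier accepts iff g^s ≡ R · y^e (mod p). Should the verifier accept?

reject

g^s mod p:
664^2 = 440896 ≡ 524
664^4 ≡ 524^2 = 274576 ≡ 1199
664^8 ≡ 1199^2 = 1437601 ≡ 207
664^16 ≡ 207^2 = 42849 ≡ 791
664^32 ≡ 791^2 = 625681 ≡ 996
664^64 ≡ 996^2 = 992016 ≡ 1179
664^128 ≡ 1179^2 = 1390041 ≡ 890
664^256 ≡ 890^2 = 792100 ≡ 420
414 = 256 + 128 + 16 + 8 + 4 + 2, so 664^414 ≡ 420·890·791·207·1199·524 ≡ 524 (mod 1237)
R · y^e mod p:
1139^2 = 1297321 ≡ 945
1139^4 ≡ 945^2 = 893025 ≡ 1148
1139^8 ≡ 1148^2 = 1317904 ≡ 499
1139^16 ≡ 499^2 = 249001 ≡ 364
1139^32 ≡ 364^2 = 132496 ≡ 137
1139^64 ≡ 137^2 = 18769 ≡ 214
1139^128 ≡ 214^2 = 45796 ≡ 27
168 = 128 + 32 + 8, so 1139^168 ≡ 27·137·499 ≡ 197 (mod 1237)
257·197 = 50629 ≡ 1149 (mod 1237)
524 ≠ 1149; the check fails.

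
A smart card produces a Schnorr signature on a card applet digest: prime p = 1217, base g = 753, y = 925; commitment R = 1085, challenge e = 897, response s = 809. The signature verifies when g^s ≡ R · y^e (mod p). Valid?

g^s mod p:
753^2 = 567009 ≡ 1104
753^4 ≡ 1104^2 = 1218816 ≡ 599
753^8 ≡ 599^2 = 358801 ≡ 1003
753^16 ≡ 1003^2 = 1006009 ≡ 767
753^32 ≡ 767^2 = 588289 ≡ 478
753^64 ≡ 478^2 = 228484 ≡ 905
753^128 ≡ 905^2 = 819025 ≡ 1201
753^256 ≡ 1201^2 = 1442401 ≡ 256
753^512 ≡ 256^2 = 65536 ≡ 1035
809 = 512 + 256 + 32 + 8 + 1, so 753^809 ≡ 1035·256·478·1003·753 ≡ 315 (mod 1217)
R · y^e mod p:
925^2 = 855625 ≡ 74
925^4 ≡ 74^2 = 5476 ≡ 608
925^8 ≡ 608^2 = 369664 ≡ 913
925^16 ≡ 913^2 = 833569 ≡ 1141
925^32 ≡ 1141^2 = 1301881 ≡ 908
925^64 ≡ 908^2 = 824464 ≡ 555
925^128 ≡ 555^2 = 308025 ≡ 124
925^256 ≡ 124^2 = 15376 ≡ 772
925^512 ≡ 772^2 = 595984 ≡ 871
897 = 512 + 256 + 128 + 1, so 925^897 ≡ 871·772·124·925 ≡ 1021 (mod 1217)
1085·1021 = 1107785 ≡ 315 (mod 1217)
315 ≡ 315 (mod 1217); signature holds.

yes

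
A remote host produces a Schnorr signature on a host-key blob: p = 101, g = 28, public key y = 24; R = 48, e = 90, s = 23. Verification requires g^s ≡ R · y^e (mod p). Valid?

yes

g^s mod p:
Squares mod 101: 28^1≡28, 28^2≡77, 28^4≡71, 28^8≡92, 28^16≡81
23 = 16 + 4 + 2 + 1, so 28^23 ≡ 81·71·77·28 ≡ 93 (mod 101)
R · y^e mod p:
Squares mod 101: 24^1≡24, 24^2≡71, 24^4≡92, 24^8≡81, 24^16≡97, 24^32≡16, 24^64≡54
90 = 64 + 16 + 8 + 2, so 24^90 ≡ 54·97·81·71 ≡ 84 (mod 101)
48·84 = 4032 ≡ 93 (mod 101)
93 ≡ 93 (mod 101); signature holds.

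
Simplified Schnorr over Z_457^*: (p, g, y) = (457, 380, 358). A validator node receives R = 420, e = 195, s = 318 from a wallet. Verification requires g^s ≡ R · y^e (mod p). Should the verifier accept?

g^s mod p:
380^2 = 144400 ≡ 445
380^4 ≡ 445^2 = 198025 ≡ 144
380^8 ≡ 144^2 = 20736 ≡ 171
380^16 ≡ 171^2 = 29241 ≡ 450
380^32 ≡ 450^2 = 202500 ≡ 49
380^64 ≡ 49^2 = 2401 ≡ 116
380^128 ≡ 116^2 = 13456 ≡ 203
380^256 ≡ 203^2 = 41209 ≡ 79
318 = 256 + 32 + 16 + 8 + 4 + 2, so 380^318 ≡ 79·49·450·171·144·445 ≡ 455 (mod 457)
R · y^e mod p:
358^2 = 128164 ≡ 204
358^4 ≡ 204^2 = 41616 ≡ 29
358^8 ≡ 29^2 = 841 ≡ 384
358^16 ≡ 384^2 = 147456 ≡ 302
358^32 ≡ 302^2 = 91204 ≡ 261
358^64 ≡ 261^2 = 68121 ≡ 28
358^128 ≡ 28^2 = 784 ≡ 327
195 = 128 + 64 + 2 + 1, so 358^195 ≡ 327·28·204·358 ≡ 420 (mod 457)
420·420 = 176400 ≡ 455 (mod 457)
455 ≡ 455 (mod 457); signature holds.

accept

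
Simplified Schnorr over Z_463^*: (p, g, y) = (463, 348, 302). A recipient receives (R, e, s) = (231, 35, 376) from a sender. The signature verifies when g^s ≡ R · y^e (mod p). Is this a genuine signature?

genuine

g^s mod p:
Squares mod 463: 348^1≡348, 348^2≡261, 348^4≡60, 348^8≡359, 348^16≡167, 348^32≡109, 348^64≡306, 348^128≡110, 348^256≡62
376 = 256 + 64 + 32 + 16 + 8, so 348^376 ≡ 62·306·109·167·359 ≡ 344 (mod 463)
R · y^e mod p:
Squares mod 463: 302^1≡302, 302^2≡456, 302^4≡49, 302^8≡86, 302^16≡451, 302^32≡144
35 = 32 + 2 + 1, so 302^35 ≡ 144·456·302 ≡ 238 (mod 463)
231·238 = 54978 ≡ 344 (mod 463)
344 ≡ 344 (mod 463); signature holds.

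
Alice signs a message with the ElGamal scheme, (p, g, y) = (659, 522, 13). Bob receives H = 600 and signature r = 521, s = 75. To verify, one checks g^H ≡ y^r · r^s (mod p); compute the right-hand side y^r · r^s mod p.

13^521 mod 659 = 52
521^75 mod 659 = 148
y^r · r^s ≡ 52·148 = 7696 ≡ 447 (mod 659)

447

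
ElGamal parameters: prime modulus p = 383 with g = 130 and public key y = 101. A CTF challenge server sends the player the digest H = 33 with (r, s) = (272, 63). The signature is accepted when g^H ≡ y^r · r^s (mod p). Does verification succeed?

Left side g^H mod p:
130^33 mod 383 = 248
Right side y^r · r^s mod p:
101^272 mod 383 = 213
272^63 mod 383 = 58
213·58 = 12354 ≡ 98 (mod 383)
248 ≠ 98, so verification fails.

fails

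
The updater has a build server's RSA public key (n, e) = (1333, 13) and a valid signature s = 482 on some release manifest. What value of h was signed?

Squares mod 1333: s^1≡482, s^2≡382, s^4≡627, s^8≡1227
13 = 8 + 4 + 1, so s^13 ≡ 1227·627·482 ≡ 1305 (mod 1333)

1305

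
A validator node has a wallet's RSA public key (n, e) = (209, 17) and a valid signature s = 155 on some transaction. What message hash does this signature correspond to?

s^2 ≡ 155^2 = 24025 ≡ 199
s^4 ≡ 199^2 = 39601 ≡ 100
s^8 ≡ 100^2 = 10000 ≡ 177
s^16 ≡ 177^2 = 31329 ≡ 188
17 = 16 + 1, so s^17 ≡ 188·155 ≡ 89 (mod 209)

89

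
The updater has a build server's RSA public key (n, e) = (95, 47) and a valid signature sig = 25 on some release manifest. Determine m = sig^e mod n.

55

sig^2 ≡ 25^2 = 625 ≡ 55
sig^4 ≡ 55^2 = 3025 ≡ 80
sig^8 ≡ 80^2 = 6400 ≡ 35
sig^16 ≡ 35^2 = 1225 ≡ 85
sig^32 ≡ 85^2 = 7225 ≡ 5
47 = 32 + 8 + 4 + 2 + 1, so sig^47 ≡ 5·35·80·55·25 ≡ 55 (mod 95)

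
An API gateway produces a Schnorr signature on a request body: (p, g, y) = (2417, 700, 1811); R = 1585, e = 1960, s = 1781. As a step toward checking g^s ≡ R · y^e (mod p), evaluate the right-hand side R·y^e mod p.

1811^2 = 3279721 ≡ 2269
1811^4 ≡ 2269^2 = 5148361 ≡ 151
1811^8 ≡ 151^2 = 22801 ≡ 1048
1811^16 ≡ 1048^2 = 1098304 ≡ 986
1811^32 ≡ 986^2 = 972196 ≡ 562
1811^64 ≡ 562^2 = 315844 ≡ 1634
1811^128 ≡ 1634^2 = 2669956 ≡ 1588
1811^256 ≡ 1588^2 = 2521744 ≡ 813
1811^512 ≡ 813^2 = 660969 ≡ 1128
1811^1024 ≡ 1128^2 = 1272384 ≡ 1042
1960 = 1024 + 512 + 256 + 128 + 32 + 8, so 1811^1960 ≡ 1042·1128·813·1588·562·1048 ≡ 28 (mod 2417)
R · y^e ≡ 1585·28 = 44380 ≡ 874 (mod 2417)

874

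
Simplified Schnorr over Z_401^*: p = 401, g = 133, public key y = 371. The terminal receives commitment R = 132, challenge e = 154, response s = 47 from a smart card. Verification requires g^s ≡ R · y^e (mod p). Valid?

g^s mod p:
133^2 = 17689 ≡ 45
133^4 ≡ 45^2 = 2025 ≡ 20
133^8 ≡ 20^2 = 400
133^16 ≡ 400^2 = 160000 ≡ 1
133^32 ≡ 1^2 = 1
47 = 32 + 8 + 4 + 2 + 1, so 133^47 ≡ 1·400·20·45·133 ≡ 199 (mod 401)
R · y^e mod p:
371^2 = 137641 ≡ 98
371^4 ≡ 98^2 = 9604 ≡ 381
371^8 ≡ 381^2 = 145161 ≡ 400
371^16 ≡ 400^2 = 160000 ≡ 1
371^32 ≡ 1^2 = 1
371^64 ≡ 1^2 = 1
371^128 ≡ 1^2 = 1
154 = 128 + 16 + 8 + 2, so 371^154 ≡ 1·1·400·98 ≡ 303 (mod 401)
132·303 = 39996 ≡ 297 (mod 401)
199 ≠ 297; the check fails.

no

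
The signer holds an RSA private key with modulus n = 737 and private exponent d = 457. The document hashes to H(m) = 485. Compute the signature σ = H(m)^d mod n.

518

(H(m))^2 ≡ 485^2 = 235225 ≡ 122
(H(m))^4 ≡ 122^2 = 14884 ≡ 144
(H(m))^8 ≡ 144^2 = 20736 ≡ 100
(H(m))^16 ≡ 100^2 = 10000 ≡ 419
(H(m))^32 ≡ 419^2 = 175561 ≡ 155
(H(m))^64 ≡ 155^2 = 24025 ≡ 441
(H(m))^128 ≡ 441^2 = 194481 ≡ 650
(H(m))^256 ≡ 650^2 = 422500 ≡ 199
457 = 256 + 128 + 64 + 8 + 1, so (H(m))^457 ≡ 199·650·441·100·485 ≡ 518 (mod 737)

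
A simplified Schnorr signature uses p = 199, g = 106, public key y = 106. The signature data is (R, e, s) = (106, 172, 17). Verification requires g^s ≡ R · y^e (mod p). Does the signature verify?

g^s mod p:
106^17 mod 199 = 92
R · y^e mod p:
106^172 mod 199 = 106
106·106 = 11236 ≡ 92 (mod 199)
92 ≡ 92 (mod 199); signature holds.

verifies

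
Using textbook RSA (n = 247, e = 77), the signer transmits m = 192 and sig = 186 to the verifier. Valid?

yes

Squares mod 247: sig^1≡186, sig^2≡16, sig^4≡9, sig^8≡81, sig^16≡139, sig^32≡55, sig^64≡61
77 = 64 + 8 + 4 + 1, so sig^77 ≡ 61·81·9·186 ≡ 192 (mod 247)
Since 192 equals the digest 192, verification succeeds.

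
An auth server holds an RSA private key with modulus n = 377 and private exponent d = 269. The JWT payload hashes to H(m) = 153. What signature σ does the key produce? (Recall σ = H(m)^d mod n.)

329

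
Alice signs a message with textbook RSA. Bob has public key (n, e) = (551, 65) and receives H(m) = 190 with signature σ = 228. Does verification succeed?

passes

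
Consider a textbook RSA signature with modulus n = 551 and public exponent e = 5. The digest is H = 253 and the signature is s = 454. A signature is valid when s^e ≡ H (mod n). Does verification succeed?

s^2 ≡ 454^2 = 206116 ≡ 42
s^4 ≡ 42^2 = 1764 ≡ 111
5 = 4 + 1, so s^5 ≡ 111·454 ≡ 253 (mod 551)
Since 253 equals the digest 253, verification succeeds.

passes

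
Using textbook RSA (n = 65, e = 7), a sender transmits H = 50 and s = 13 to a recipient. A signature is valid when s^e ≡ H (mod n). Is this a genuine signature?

forged

s^2 ≡ 13^2 = 169 ≡ 39
s^4 ≡ 39^2 = 1521 ≡ 26
7 = 4 + 2 + 1, so s^7 ≡ 26·39·13 ≡ 52 (mod 65)
The recovered value 52 does not match the digest 50.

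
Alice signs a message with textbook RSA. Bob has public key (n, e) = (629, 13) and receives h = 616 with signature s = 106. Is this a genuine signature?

s^2 ≡ 106^2 = 11236 ≡ 543
s^4 ≡ 543^2 = 294849 ≡ 477
s^8 ≡ 477^2 = 227529 ≡ 460
13 = 8 + 4 + 1, so s^13 ≡ 460·477·106 ≡ 616 (mod 629)
616 = h, so the signature checks out.

genuine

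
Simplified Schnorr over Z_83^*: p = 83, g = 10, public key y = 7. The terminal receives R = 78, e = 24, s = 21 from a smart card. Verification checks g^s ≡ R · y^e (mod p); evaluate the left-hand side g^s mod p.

10^2 = 100 ≡ 17
10^4 ≡ 17^2 = 289 ≡ 40
10^8 ≡ 40^2 = 1600 ≡ 23
10^16 ≡ 23^2 = 529 ≡ 31
21 = 16 + 4 + 1, so 10^21 ≡ 31·40·10 ≡ 33 (mod 83)

33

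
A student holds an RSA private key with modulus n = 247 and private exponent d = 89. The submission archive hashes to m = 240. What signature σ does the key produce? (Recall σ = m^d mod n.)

236

m^2 ≡ 240^2 = 57600 ≡ 49
m^4 ≡ 49^2 = 2401 ≡ 178
m^8 ≡ 178^2 = 31684 ≡ 68
m^16 ≡ 68^2 = 4624 ≡ 178
m^32 ≡ 178^2 = 31684 ≡ 68
m^64 ≡ 68^2 = 4624 ≡ 178
89 = 64 + 16 + 8 + 1, so m^89 ≡ 178·178·68·240 ≡ 236 (mod 247)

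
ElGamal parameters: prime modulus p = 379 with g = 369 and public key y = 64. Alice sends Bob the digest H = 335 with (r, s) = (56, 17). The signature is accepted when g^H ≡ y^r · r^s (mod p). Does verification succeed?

Left side g^H mod p:
369^2 = 136161 ≡ 100
369^4 ≡ 100^2 = 10000 ≡ 146
369^8 ≡ 146^2 = 21316 ≡ 92
369^16 ≡ 92^2 = 8464 ≡ 126
369^32 ≡ 126^2 = 15876 ≡ 337
369^64 ≡ 337^2 = 113569 ≡ 248
369^128 ≡ 248^2 = 61504 ≡ 106
369^256 ≡ 106^2 = 11236 ≡ 245
335 = 256 + 64 + 8 + 4 + 2 + 1, so 369^335 ≡ 245·248·92·146·100·369 ≡ 4 (mod 379)
Right side y^r · r^s mod p:
64^2 = 4096 ≡ 306
64^4 ≡ 306^2 = 93636 ≡ 23
64^8 ≡ 23^2 = 529 ≡ 150
64^16 ≡ 150^2 = 22500 ≡ 139
64^32 ≡ 139^2 = 19321 ≡ 371
56 = 32 + 16 + 8, so 64^56 ≡ 371·139·150 ≡ 339 (mod 379)
56^2 = 3136 ≡ 104
56^4 ≡ 104^2 = 10816 ≡ 204
56^8 ≡ 204^2 = 41616 ≡ 305
56^16 ≡ 305^2 = 93025 ≡ 170
17 = 16 + 1, so 56^17 ≡ 170·56 ≡ 45 (mod 379)
339·45 = 15255 ≡ 95 (mod 379)
4 ≠ 95, so verification fails.

fails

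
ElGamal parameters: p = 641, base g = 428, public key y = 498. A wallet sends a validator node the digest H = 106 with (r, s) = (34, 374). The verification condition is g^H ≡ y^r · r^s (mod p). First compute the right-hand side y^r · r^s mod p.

28

498^34 mod 641 = 520
34^374 mod 641 = 360
y^r · r^s ≡ 520·360 = 187200 ≡ 28 (mod 641)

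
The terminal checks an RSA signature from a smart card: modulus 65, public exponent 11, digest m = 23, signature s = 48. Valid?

no

s^2 ≡ 48^2 = 2304 ≡ 29
s^4 ≡ 29^2 = 841 ≡ 61
s^8 ≡ 61^2 = 3721 ≡ 16
11 = 8 + 2 + 1, so s^11 ≡ 16·29·48 ≡ 42 (mod 65)
The recovered value 42 does not match the digest 23.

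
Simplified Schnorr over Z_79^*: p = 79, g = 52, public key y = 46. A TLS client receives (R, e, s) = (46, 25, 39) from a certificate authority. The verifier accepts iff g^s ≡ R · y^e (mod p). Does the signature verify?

g^s mod p:
Squares mod 79: 52^1≡52, 52^2≡18, 52^4≡8, 52^8≡64, 52^16≡67, 52^32≡65
39 = 32 + 4 + 2 + 1, so 52^39 ≡ 65·8·18·52 ≡ 1 (mod 79)
R · y^e mod p:
Squares mod 79: 46^1≡46, 46^2≡62, 46^4≡52, 46^8≡18, 46^16≡8
25 = 16 + 8 + 1, so 46^25 ≡ 8·18·46 ≡ 67 (mod 79)
46·67 = 3082 ≡ 1 (mod 79)
1 ≡ 1 (mod 79); signature holds.

verifies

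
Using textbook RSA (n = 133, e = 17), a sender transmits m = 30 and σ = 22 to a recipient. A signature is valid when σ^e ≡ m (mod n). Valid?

no

σ^2 ≡ 22^2 = 484 ≡ 85
σ^4 ≡ 85^2 = 7225 ≡ 43
σ^8 ≡ 43^2 = 1849 ≡ 120
σ^16 ≡ 120^2 = 14400 ≡ 36
17 = 16 + 1, so σ^17 ≡ 36·22 ≡ 127 (mod 133)
σ^17 mod 133 = 127, but m = 30.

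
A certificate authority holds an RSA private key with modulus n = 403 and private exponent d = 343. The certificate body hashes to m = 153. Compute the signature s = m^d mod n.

23

Squares mod 403: m^1≡153, m^2≡35, m^4≡16, m^8≡256, m^16≡250, m^32≡35, m^64≡16, m^128≡256, m^256≡250
343 = 256 + 64 + 16 + 4 + 2 + 1, so m^343 ≡ 250·16·250·16·35·153 ≡ 23 (mod 403)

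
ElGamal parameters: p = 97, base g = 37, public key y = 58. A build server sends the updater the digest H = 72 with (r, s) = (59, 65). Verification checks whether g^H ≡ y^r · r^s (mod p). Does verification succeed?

Left side g^H mod p:
37^2 = 1369 ≡ 11
37^4 ≡ 11^2 = 121 ≡ 24
37^8 ≡ 24^2 = 576 ≡ 91
37^16 ≡ 91^2 = 8281 ≡ 36
37^32 ≡ 36^2 = 1296 ≡ 35
37^64 ≡ 35^2 = 1225 ≡ 61
72 = 64 + 8, so 37^72 ≡ 61·91 ≡ 22 (mod 97)
Right side y^r · r^s mod p:
58^2 = 3364 ≡ 66
58^4 ≡ 66^2 = 4356 ≡ 88
58^8 ≡ 88^2 = 7744 ≡ 81
58^16 ≡ 81^2 = 6561 ≡ 62
58^32 ≡ 62^2 = 3844 ≡ 61
59 = 32 + 16 + 8 + 2 + 1, so 58^59 ≡ 61·62·81·66·58 ≡ 41 (mod 97)
59^2 = 3481 ≡ 86
59^4 ≡ 86^2 = 7396 ≡ 24
59^8 ≡ 24^2 = 576 ≡ 91
59^16 ≡ 91^2 = 8281 ≡ 36
59^32 ≡ 36^2 = 1296 ≡ 35
59^64 ≡ 35^2 = 1225 ≡ 61
65 = 64 + 1, so 59^65 ≡ 61·59 ≡ 10 (mod 97)
41·10 = 410 ≡ 22 (mod 97)
22 ≡ 22 (mod 97), so the signature is genuine.

passes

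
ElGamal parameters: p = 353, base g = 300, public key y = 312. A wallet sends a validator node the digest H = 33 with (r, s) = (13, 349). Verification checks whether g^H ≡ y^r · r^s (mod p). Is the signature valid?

valid

Left side g^H mod p:
300^2 = 90000 ≡ 338
300^4 ≡ 338^2 = 114244 ≡ 225
300^8 ≡ 225^2 = 50625 ≡ 146
300^16 ≡ 146^2 = 21316 ≡ 136
300^32 ≡ 136^2 = 18496 ≡ 140
33 = 32 + 1, so 300^33 ≡ 140·300 ≡ 346 (mod 353)
Right side y^r · r^s mod p:
312^2 = 97344 ≡ 269
312^4 ≡ 269^2 = 72361 ≡ 349
312^8 ≡ 349^2 = 121801 ≡ 16
13 = 8 + 4 + 1, so 312^13 ≡ 16·349·312 ≡ 153 (mod 353)
13^2 = 169
13^4 ≡ 169^2 = 28561 ≡ 321
13^8 ≡ 321^2 = 103041 ≡ 318
13^16 ≡ 318^2 = 101124 ≡ 166
13^32 ≡ 166^2 = 27556 ≡ 22
13^64 ≡ 22^2 = 484 ≡ 131
13^128 ≡ 131^2 = 17161 ≡ 217
13^256 ≡ 217^2 = 47089 ≡ 140
349 = 256 + 64 + 16 + 8 + 4 + 1, so 13^349 ≡ 140·131·166·318·321·13 ≡ 143 (mod 353)
153·143 = 21879 ≡ 346 (mod 353)
346 ≡ 346 (mod 353), so the signature is genuine.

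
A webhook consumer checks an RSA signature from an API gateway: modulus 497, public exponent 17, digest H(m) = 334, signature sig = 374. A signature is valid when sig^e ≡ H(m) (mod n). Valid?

Squares mod 497: sig^1≡374, sig^2≡219, sig^4≡249, sig^8≡373, sig^16≡466
17 = 16 + 1, so sig^17 ≡ 466·374 ≡ 334 (mod 497)
sig^17 mod 497 = 334 matches H(m).

yes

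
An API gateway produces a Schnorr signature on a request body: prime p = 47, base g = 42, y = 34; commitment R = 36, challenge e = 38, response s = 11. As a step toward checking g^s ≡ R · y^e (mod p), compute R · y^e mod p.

34^2 = 1156 ≡ 28
34^4 ≡ 28^2 = 784 ≡ 32
34^8 ≡ 32^2 = 1024 ≡ 37
34^16 ≡ 37^2 = 1369 ≡ 6
34^32 ≡ 6^2 = 36
38 = 32 + 4 + 2, so 34^38 ≡ 36·32·28 ≡ 14 (mod 47)
R · y^e ≡ 36·14 = 504 ≡ 34 (mod 47)

34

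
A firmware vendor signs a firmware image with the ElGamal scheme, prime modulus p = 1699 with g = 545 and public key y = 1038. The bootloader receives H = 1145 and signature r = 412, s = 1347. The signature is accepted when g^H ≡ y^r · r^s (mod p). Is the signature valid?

Left side g^H mod p:
Squares mod 1699: 545^1≡545, 545^2≡1399, 545^4≡1652, 545^8≡510, 545^16≡153, 545^32≡1322, 545^64≡1112, 545^128≡1371, 545^256≡547, 545^512≡185, 545^1024≡245
1145 = 1024 + 64 + 32 + 16 + 8 + 1, so 545^1145 ≡ 245·1112·1322·153·510·545 ≡ 1507 (mod 1699)
Right side y^r · r^s mod p:
Squares mod 1699: 1038^1≡1038, 1038^2≡278, 1038^4≡829, 1038^8≡845, 1038^16≡445, 1038^32≡941, 1038^64≡302, 1038^128≡1157, 1038^256≡1536
412 = 256 + 128 + 16 + 8 + 4, so 1038^412 ≡ 1536·1157·445·845·829 ≡ 299 (mod 1699)
Squares mod 1699: 412^1≡412, 412^2≡1543, 412^4≡550, 412^8≡78, 412^16≡987, 412^32≡642, 412^64≡1006, 412^128≡1131, 412^256≡1513, 412^512≡616, 412^1024≡579
1347 = 1024 + 256 + 64 + 2 + 1, so 412^1347 ≡ 579·1513·1006·1543·412 ≡ 1204 (mod 1699)
299·1204 = 359996 ≡ 1507 (mod 1699)
1507 ≡ 1507 (mod 1699), so the signature is genuine.

valid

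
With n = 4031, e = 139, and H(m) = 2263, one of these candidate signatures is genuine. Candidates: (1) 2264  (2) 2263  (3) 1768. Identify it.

2

Candidate 1: 2264^139 mod 4031 = 1291
Candidate 2: 2263^139 mod 4031 = 2263
  → matches H(m) = 2263
Candidate 3: 1768^139 mod 4031 = 1768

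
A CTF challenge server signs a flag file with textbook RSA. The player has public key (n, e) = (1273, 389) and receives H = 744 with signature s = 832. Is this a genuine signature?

genuine

s^2 ≡ 832^2 = 692224 ≡ 985
s^4 ≡ 985^2 = 970225 ≡ 199
s^8 ≡ 199^2 = 39601 ≡ 138
s^16 ≡ 138^2 = 19044 ≡ 1222
s^32 ≡ 1222^2 = 1493284 ≡ 55
s^64 ≡ 55^2 = 3025 ≡ 479
s^128 ≡ 479^2 = 229441 ≡ 301
s^256 ≡ 301^2 = 90601 ≡ 218
389 = 256 + 128 + 4 + 1, so s^389 ≡ 218·301·199·832 ≡ 744 (mod 1273)
Since 744 equals the digest 744, verification succeeds.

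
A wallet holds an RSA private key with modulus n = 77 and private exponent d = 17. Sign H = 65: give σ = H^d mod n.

Squares mod 77: H^1≡65, H^2≡67, H^4≡23, H^8≡67, H^16≡23
17 = 16 + 1, so H^17 ≡ 23·65 ≡ 32 (mod 77)

32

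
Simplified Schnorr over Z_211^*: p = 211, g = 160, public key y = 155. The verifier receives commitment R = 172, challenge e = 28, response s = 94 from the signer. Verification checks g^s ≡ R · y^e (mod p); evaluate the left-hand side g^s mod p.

Squares mod 211: 160^1≡160, 160^2≡69, 160^4≡119, 160^8≡24, 160^16≡154, 160^32≡84, 160^64≡93
94 = 64 + 16 + 8 + 4 + 2, so 160^94 ≡ 93·154·24·119·69 ≡ 49 (mod 211)

49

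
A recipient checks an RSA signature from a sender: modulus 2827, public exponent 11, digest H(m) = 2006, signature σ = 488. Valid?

yes

σ^2 ≡ 488^2 = 238144 ≡ 676
σ^4 ≡ 676^2 = 456976 ≡ 1829
σ^8 ≡ 1829^2 = 3345241 ≡ 900
11 = 8 + 2 + 1, so σ^11 ≡ 900·676·488 ≡ 2006 (mod 2827)
Since 2006 equals the digest 2006, verification succeeds.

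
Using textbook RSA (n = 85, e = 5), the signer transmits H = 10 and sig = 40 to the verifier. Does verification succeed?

sig^2 ≡ 40^2 = 1600 ≡ 70
sig^4 ≡ 70^2 = 4900 ≡ 55
5 = 4 + 1, so sig^5 ≡ 55·40 ≡ 75 (mod 85)
The recovered value 75 does not match the digest 10.

fails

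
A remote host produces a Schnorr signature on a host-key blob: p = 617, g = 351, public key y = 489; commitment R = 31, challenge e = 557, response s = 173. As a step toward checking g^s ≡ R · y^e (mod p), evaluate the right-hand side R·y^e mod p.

429

489^2 = 239121 ≡ 342
489^4 ≡ 342^2 = 116964 ≡ 351
489^8 ≡ 351^2 = 123201 ≡ 418
489^16 ≡ 418^2 = 174724 ≡ 113
489^32 ≡ 113^2 = 12769 ≡ 429
489^64 ≡ 429^2 = 184041 ≡ 175
489^128 ≡ 175^2 = 30625 ≡ 392
489^256 ≡ 392^2 = 153664 ≡ 31
489^512 ≡ 31^2 = 961 ≡ 344
557 = 512 + 32 + 8 + 4 + 1, so 489^557 ≡ 344·429·418·351·489 ≡ 392 (mod 617)
R · y^e ≡ 31·392 = 12152 ≡ 429 (mod 617)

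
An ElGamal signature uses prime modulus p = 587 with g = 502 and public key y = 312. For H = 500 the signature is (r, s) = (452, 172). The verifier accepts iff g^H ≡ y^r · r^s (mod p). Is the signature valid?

Left side g^H mod p:
502^500 mod 587 = 78
Right side y^r · r^s mod p:
312^452 mod 587 = 324
452^172 mod 587 = 272
324·272 = 88128 ≡ 78 (mod 587)
78 ≡ 78 (mod 587), so the signature is genuine.

valid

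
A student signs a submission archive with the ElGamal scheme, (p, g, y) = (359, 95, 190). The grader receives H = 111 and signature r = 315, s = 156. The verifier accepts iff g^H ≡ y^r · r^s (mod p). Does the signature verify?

does not verify

Left side g^H mod p:
95^2 = 9025 ≡ 50
95^4 ≡ 50^2 = 2500 ≡ 346
95^8 ≡ 346^2 = 119716 ≡ 169
95^16 ≡ 169^2 = 28561 ≡ 200
95^32 ≡ 200^2 = 40000 ≡ 151
95^64 ≡ 151^2 = 22801 ≡ 184
111 = 64 + 32 + 8 + 4 + 2 + 1, so 95^111 ≡ 184·151·169·346·50·95 ≡ 89 (mod 359)
Right side y^r · r^s mod p:
190^2 = 36100 ≡ 200
190^4 ≡ 200^2 = 40000 ≡ 151
190^8 ≡ 151^2 = 22801 ≡ 184
190^16 ≡ 184^2 = 33856 ≡ 110
190^32 ≡ 110^2 = 12100 ≡ 253
190^64 ≡ 253^2 = 64009 ≡ 107
190^128 ≡ 107^2 = 11449 ≡ 320
190^256 ≡ 320^2 = 102400 ≡ 85
315 = 256 + 32 + 16 + 8 + 2 + 1, so 190^315 ≡ 85·253·110·184·200·190 ≡ 355 (mod 359)
315^2 = 99225 ≡ 141
315^4 ≡ 141^2 = 19881 ≡ 136
315^8 ≡ 136^2 = 18496 ≡ 187
315^16 ≡ 187^2 = 34969 ≡ 146
315^32 ≡ 146^2 = 21316 ≡ 135
315^64 ≡ 135^2 = 18225 ≡ 275
315^128 ≡ 275^2 = 75625 ≡ 235
156 = 128 + 16 + 8 + 4, so 315^156 ≡ 235·146·187·136 ≡ 162 (mod 359)
355·162 = 57510 ≡ 70 (mod 359)
89 ≠ 70, so verification fails.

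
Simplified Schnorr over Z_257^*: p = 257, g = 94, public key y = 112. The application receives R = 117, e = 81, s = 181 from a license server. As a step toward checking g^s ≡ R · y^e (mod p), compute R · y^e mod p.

112^2 = 12544 ≡ 208
112^4 ≡ 208^2 = 43264 ≡ 88
112^8 ≡ 88^2 = 7744 ≡ 34
112^16 ≡ 34^2 = 1156 ≡ 128
112^32 ≡ 128^2 = 16384 ≡ 193
112^64 ≡ 193^2 = 37249 ≡ 241
81 = 64 + 16 + 1, so 112^81 ≡ 241·128·112 ≡ 125 (mod 257)
R · y^e ≡ 117·125 = 14625 ≡ 233 (mod 257)

233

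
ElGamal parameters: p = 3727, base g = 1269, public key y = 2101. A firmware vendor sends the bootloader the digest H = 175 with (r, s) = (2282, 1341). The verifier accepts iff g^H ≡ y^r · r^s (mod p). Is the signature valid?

valid

Left side g^H mod p:
1269^175 mod 3727 = 158
Right side y^r · r^s mod p:
2101^2282 mod 3727 = 648
2282^1341 mod 3727 = 955
648·955 = 618840 ≡ 158 (mod 3727)
158 ≡ 158 (mod 3727), so the signature is genuine.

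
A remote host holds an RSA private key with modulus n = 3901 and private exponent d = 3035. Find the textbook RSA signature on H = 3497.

3248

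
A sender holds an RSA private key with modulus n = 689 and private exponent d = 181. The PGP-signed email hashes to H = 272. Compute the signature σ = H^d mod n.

38

Squares mod 689: H^1≡272, H^2≡261, H^4≡599, H^8≡521, H^16≡664, H^32≡625, H^64≡651, H^128≡66
181 = 128 + 32 + 16 + 4 + 1, so H^181 ≡ 66·625·664·599·272 ≡ 38 (mod 689)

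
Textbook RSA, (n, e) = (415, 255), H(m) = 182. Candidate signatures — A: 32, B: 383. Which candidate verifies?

Candidate A: Squares mod 415: 32^1≡32, 32^2≡194, 32^4≡286, 32^8≡41, 32^16≡21, 32^32≡26, 32^64≡261, 32^128≡61; 255 = 128 + 64 + 32 + 16 + 8 + 4 + 2 + 1, so 32^255 ≡ 61·261·26·21·41·286·194·32 ≡ 233 (mod 415)
Candidate B: Squares mod 415: 383^1≡383, 383^2≡194, 383^4≡286, 383^8≡41, 383^16≡21, 383^32≡26, 383^64≡261, 383^128≡61; 255 = 128 + 64 + 32 + 16 + 8 + 4 + 2 + 1, so 383^255 ≡ 61·261·26·21·41·286·194·383 ≡ 182 (mod 415)
  → matches H(m) = 182

B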